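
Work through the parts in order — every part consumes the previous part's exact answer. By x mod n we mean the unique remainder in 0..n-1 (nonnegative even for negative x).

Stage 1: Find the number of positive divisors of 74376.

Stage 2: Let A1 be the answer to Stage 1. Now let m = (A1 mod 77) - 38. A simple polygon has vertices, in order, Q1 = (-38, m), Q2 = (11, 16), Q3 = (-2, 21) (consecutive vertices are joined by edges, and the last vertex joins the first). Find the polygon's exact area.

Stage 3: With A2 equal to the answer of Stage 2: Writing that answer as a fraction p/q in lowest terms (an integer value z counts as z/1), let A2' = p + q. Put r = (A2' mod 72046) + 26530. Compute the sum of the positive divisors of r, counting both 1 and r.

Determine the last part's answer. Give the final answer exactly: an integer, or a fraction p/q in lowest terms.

31056

Stage 1: 74376 = 2^3 * 3^2 * 1033; number of divisors = (3+1) * (2+1) * (1+1) = 24; answer 24
Stage 2: A1 = 24; m = -14; cross terms: (-38*16 - 11*-14)=-454, (11*21 - -2*16)=263, (-2*-14 - -38*21)=826; twice the area = |635| = 635; area = 635/2; answer 635/2
Stage 3: A2 = 635/2; threaded value p + q = 637; r = 27167; 27167 = 7 * 3881; sigma = (1 + 7) * (1 + 3881) = 8 * 3882 = 31056; answer 31056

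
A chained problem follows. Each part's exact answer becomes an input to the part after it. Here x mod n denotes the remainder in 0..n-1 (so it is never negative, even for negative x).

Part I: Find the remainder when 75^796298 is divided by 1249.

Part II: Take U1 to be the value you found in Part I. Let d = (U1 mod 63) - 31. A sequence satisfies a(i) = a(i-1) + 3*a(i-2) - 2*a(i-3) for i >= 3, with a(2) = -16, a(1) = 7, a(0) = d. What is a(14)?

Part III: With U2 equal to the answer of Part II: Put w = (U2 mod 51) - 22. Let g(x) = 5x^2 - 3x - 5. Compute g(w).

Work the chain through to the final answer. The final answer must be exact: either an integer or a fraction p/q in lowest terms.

Part I: squarings mod 1249: 75^1=75, 75^2=629, 75^4=957, 75^8=332, 75^16=312, 75^32=1171, 75^64=1088, 75^128=941, 75^256=1189, 75^512=1102, 75^1024=376, 75^2048=239, 75^4096=916, 75^8192=977, 75^16384=293, 75^32768=917, 75^65536=312, 75^131072=1171, 75^262144=1088, 75^524288=941; 75^796298 = 75^2 * 75^8 * 75^128 * 75^512 * 75^1024 * 75^8192 * 75^262144 * 75^524288 = 523 (mod 1249); answer 523
Part II: U1 = 523; d = -12; a(3) = 1*(-16) + 3*(7) - 2*(-12) = 29; iterating: a(3)=29, a(4)=-33, a(5)=86, a(6)=-71, a(7)=253, a(8)=-132, a(9)=769, a(10)=-133, a(11)=2438, a(12)=501, a(13)=8081, a(14)=4708; answer 4708
Part III: U2 = 4708; w = -6; 5*(-6)^2 - 3*(-6)^1 - 5 = (180) + (18) + (-5) = 193; answer 193

193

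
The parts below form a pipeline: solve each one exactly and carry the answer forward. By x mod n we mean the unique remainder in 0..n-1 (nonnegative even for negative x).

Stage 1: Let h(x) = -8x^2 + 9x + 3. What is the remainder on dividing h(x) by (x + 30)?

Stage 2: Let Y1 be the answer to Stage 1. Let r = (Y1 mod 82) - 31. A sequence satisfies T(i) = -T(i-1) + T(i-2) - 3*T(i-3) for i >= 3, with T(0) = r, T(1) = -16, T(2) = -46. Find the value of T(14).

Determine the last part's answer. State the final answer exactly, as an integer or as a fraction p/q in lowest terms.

Stage 1: remainder = value at the root: -8*(-30)^2 + 9*(-30)^1 + 3 = (-7200) + (-270) + (3) = -7467; answer -7467
Stage 2: Y1 = -7467; r = 46; T(3) = -1*(-46) + 1*(-16) - 3*(46) = -108; iterating: T(3)=-108, T(4)=110, T(5)=-80, T(6)=514, T(7)=-924, T(8)=1678, T(9)=-4144, T(10)=8594, T(11)=-17772, T(12)=38798, T(13)=-82352, T(14)=174466; answer 174466

174466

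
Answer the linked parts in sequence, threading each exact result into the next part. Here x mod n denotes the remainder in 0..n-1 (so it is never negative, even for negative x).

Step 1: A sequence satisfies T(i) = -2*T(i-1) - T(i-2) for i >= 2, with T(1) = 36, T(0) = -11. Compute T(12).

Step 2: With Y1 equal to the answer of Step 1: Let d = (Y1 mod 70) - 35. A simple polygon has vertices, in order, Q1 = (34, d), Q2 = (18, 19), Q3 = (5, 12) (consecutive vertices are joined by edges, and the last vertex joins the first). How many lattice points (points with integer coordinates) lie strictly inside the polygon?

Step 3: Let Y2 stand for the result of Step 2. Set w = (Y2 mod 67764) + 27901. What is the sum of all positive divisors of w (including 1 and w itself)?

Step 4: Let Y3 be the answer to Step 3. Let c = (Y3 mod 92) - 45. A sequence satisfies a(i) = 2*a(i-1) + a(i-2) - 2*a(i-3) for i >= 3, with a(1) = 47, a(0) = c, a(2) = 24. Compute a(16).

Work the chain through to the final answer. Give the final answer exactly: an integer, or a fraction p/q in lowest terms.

Step 1: T(2) = -2*(36) - 1*(-11) = -61; iterating: T(2)=-61, T(3)=86, T(4)=-111, T(5)=136, T(6)=-161, T(7)=186, T(8)=-211, T(9)=236, T(10)=-261, T(11)=286, T(12)=-311; answer -311
Step 2: Y1 = -311; d = 4; cross terms: (34*19 - 18*4)=574, (18*12 - 5*19)=121, (5*4 - 34*12)=-388; twice the area = |307| = 307; area = 307/2; boundary points = 1 + 1 + 1 = 3; strictly interior points = area - boundary/2 + 1 = 153; answer 153
Step 3: Y2 = 153; w = 28054; 28054 = 2 * 13^2 * 83; sigma = (1 + 2) * (1 + 13 + 169) * (1 + 83) = 3 * 183 * 84 = 46116; answer 46116
Step 4: Y3 = 46116; c = -21; a(3) = 2*(24) + 1*(47) - 2*(-21) = 137; iterating: a(3)=137, a(4)=204, a(5)=497, a(6)=924, a(7)=1937, a(8)=3804, a(9)=7697, a(10)=15324, a(11)=30737, a(12)=61404, a(13)=122897, a(14)=245724, a(15)=491537, a(16)=983004; answer 983004

983004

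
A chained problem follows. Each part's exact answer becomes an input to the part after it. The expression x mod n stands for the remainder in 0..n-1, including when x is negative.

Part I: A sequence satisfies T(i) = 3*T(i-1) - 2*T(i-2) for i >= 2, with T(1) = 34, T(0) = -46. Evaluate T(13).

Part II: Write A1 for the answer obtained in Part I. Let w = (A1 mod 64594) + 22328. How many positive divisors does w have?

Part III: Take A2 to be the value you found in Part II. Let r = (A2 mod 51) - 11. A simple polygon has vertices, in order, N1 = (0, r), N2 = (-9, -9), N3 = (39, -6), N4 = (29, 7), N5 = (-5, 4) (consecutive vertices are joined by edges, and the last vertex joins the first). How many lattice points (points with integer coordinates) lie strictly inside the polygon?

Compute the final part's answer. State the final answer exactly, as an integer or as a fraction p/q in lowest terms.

492

Part I: T(2) = 3*(34) - 2*(-46) = 194; iterating: T(2)=194, T(3)=514, T(4)=1154, T(5)=2434, T(6)=4994, T(7)=10114, T(8)=20354, T(9)=40834, T(10)=81794, T(11)=163714, T(12)=327554, T(13)=655234; answer 655234
Part II: A1 = 655234; w = 31622; 31622 = 2 * 97 * 163; number of divisors = (1+1) * (1+1) * (1+1) = 8; answer 8
Part III: A2 = 8; r = -3; cross terms: (0*-9 - -9*-3)=-27, (-9*-6 - 39*-9)=405, (39*7 - 29*-6)=447, (29*4 - -5*7)=151, (-5*-3 - 0*4)=15; twice the area = |991| = 991; area = 991/2; boundary points = 3 + 3 + 1 + 1 + 1 = 9; strictly interior points = area - boundary/2 + 1 = 492; answer 492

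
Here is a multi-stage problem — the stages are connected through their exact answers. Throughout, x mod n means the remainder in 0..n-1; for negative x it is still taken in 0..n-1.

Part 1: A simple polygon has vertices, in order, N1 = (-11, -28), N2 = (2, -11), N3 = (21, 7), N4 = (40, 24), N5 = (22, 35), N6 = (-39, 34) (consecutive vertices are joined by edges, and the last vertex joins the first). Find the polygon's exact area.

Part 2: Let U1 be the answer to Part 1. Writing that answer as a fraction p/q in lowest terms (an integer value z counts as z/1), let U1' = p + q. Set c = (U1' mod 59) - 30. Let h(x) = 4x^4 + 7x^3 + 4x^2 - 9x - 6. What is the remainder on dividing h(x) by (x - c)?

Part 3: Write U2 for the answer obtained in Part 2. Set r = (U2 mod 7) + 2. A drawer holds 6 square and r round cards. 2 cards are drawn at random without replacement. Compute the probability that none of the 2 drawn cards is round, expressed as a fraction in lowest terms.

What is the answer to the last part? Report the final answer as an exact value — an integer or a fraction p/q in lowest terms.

15/28

Part 1: cross terms: (-11*-11 - 2*-28)=177, (2*7 - 21*-11)=245, (21*24 - 40*7)=224, (40*35 - 22*24)=872, (22*34 - -39*35)=2113, (-39*-28 - -11*34)=1466; twice the area = |5097| = 5097; area = 5097/2; answer 5097/2
Part 2: U1 = 5097/2; threaded value p + q = 5099; c = -5; remainder = value at the root: 4*(-5)^4 + 7*(-5)^3 + 4*(-5)^2 - 9*(-5)^1 - 6 = (2500) + (-875) + (100) + (45) + (-6) = 1764; answer 1764
Part 3: U2 = 1764; r = 2; total draws C(8,2) = 28; favorable C(6,2) = 15; P = 15/28; answer 15/28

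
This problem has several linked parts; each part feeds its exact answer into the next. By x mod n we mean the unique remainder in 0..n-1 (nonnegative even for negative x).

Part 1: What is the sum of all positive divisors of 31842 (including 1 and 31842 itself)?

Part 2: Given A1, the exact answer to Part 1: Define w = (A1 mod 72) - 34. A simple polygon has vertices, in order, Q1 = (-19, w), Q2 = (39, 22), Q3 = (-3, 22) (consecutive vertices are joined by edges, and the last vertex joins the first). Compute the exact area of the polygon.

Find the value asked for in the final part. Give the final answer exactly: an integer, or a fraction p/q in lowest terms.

Part 1: 31842 = 2 * 3^2 * 29 * 61; sigma = (1 + 2) * (1 + 3 + 9) * (1 + 29) * (1 + 61) = 3 * 13 * 30 * 62 = 72540; answer 72540
Part 2: A1 = 72540; w = 2; cross terms: (-19*22 - 39*2)=-496, (39*22 - -3*22)=924, (-3*2 - -19*22)=412; twice the area = |840| = 840; area = 420; answer 420

420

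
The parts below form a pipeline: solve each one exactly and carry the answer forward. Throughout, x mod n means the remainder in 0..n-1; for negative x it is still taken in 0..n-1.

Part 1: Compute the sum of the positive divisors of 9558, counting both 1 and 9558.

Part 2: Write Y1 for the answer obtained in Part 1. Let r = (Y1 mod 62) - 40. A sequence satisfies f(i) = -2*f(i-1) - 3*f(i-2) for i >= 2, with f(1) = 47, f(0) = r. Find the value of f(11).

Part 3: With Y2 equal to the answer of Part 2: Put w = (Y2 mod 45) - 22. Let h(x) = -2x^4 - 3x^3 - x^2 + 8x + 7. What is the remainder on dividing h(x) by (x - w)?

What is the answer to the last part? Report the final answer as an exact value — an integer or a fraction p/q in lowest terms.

-681

Part 1: 9558 = 2 * 3^4 * 59; sigma = (1 + 2) * (1 + 3 + 9 + 27 + 81) * (1 + 59) = 3 * 121 * 60 = 21780; answer 21780
Part 2: Y1 = 21780; r = -22; f(2) = -2*(47) - 3*(-22) = -28; iterating: f(2)=-28, f(3)=-85, f(4)=254, f(5)=-253, f(6)=-256, f(7)=1271, f(8)=-1774, f(9)=-265, f(10)=5852, f(11)=-10909; answer -10909
Part 3: Y2 = -10909; w = 4; remainder = value at the root: -2*(4)^4 - 3*(4)^3 - 1*(4)^2 + 8*(4)^1 + 7 = (-512) + (-192) + (-16) + (32) + (7) = -681; answer -681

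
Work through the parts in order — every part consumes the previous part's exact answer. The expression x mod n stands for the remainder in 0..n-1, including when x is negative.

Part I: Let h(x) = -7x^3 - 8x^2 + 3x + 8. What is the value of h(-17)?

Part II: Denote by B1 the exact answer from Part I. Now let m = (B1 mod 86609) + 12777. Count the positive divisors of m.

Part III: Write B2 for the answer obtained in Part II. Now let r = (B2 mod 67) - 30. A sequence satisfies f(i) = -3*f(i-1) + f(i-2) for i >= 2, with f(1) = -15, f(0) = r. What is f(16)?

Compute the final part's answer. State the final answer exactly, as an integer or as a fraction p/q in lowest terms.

Part I: -7*(-17)^3 - 8*(-17)^2 + 3*(-17)^1 + 8 = (34391) + (-2312) + (-51) + (8) = 32036; answer 32036
Part II: B1 = 32036; m = 44813; 44813 = 41 * 1093; number of divisors = (1+1) * (1+1) = 4; answer 4
Part III: B2 = 4; r = -26; f(2) = -3*(-15) + 1*(-26) = 19; iterating: f(2)=19, f(3)=-72, f(4)=235, f(5)=-777, f(6)=2566, f(7)=-8475, f(8)=27991, f(9)=-92448, f(10)=305335, f(11)=-1008453, f(12)=3330694, f(13)=-11000535, f(14)=36332299, f(15)=-119997432, f(16)=396324595; answer 396324595

396324595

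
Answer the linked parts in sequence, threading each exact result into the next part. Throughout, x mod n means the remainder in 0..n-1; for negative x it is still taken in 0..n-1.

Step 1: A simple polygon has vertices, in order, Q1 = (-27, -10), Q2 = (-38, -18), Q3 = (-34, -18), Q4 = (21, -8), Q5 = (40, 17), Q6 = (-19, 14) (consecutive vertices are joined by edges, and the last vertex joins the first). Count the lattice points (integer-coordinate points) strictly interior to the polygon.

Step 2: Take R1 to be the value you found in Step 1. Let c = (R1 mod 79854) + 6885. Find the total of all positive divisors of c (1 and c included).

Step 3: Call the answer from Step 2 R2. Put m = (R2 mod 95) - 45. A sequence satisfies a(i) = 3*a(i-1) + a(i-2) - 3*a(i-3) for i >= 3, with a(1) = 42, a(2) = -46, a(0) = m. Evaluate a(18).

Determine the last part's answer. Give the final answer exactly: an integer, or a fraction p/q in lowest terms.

-4358480446

Step 1: cross terms: (-27*-18 - -38*-10)=106, (-38*-18 - -34*-18)=72, (-34*-8 - 21*-18)=650, (21*17 - 40*-8)=677, (40*14 - -19*17)=883, (-19*-10 - -27*14)=568; twice the area = |2956| = 2956; area = 1478; boundary points = 1 + 4 + 5 + 1 + 1 + 8 = 20; strictly interior points = area - boundary/2 + 1 = 1469; answer 1469
Step 2: R1 = 1469; c = 8354; 8354 = 2 * 4177; sigma = (1 + 2) * (1 + 4177) = 3 * 4178 = 12534; answer 12534
Step 3: R2 = 12534; m = 44; a(3) = 3*(-46) + 1*(42) - 3*(44) = -228; iterating: a(3)=-228, a(4)=-856, a(5)=-2658, a(6)=-8146, a(7)=-24528, a(8)=-73756, a(9)=-221358, a(10)=-664246, a(11)=-1992828, a(12)=-5978656, a(13)=-17936058, a(14)=-53808346, a(15)=-161425128, a(16)=-484275556, a(17)=-1452826758, a(18)=-4358480446; answer -4358480446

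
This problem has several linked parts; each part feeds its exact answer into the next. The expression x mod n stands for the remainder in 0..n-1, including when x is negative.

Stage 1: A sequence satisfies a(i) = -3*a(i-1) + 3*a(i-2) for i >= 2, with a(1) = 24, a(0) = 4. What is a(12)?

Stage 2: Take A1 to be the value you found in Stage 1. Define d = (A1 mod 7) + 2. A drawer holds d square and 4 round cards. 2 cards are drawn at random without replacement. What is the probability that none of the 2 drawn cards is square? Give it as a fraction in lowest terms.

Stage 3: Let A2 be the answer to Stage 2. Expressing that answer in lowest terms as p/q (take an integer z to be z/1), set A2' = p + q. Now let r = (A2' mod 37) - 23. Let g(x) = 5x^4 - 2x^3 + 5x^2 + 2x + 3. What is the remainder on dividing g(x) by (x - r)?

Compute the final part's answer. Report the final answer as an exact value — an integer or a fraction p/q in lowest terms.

Stage 1: a(2) = -3*(24) + 3*(4) = -60; iterating: a(2)=-60, a(3)=252, a(4)=-936, a(5)=3564, a(6)=-13500, a(7)=51192, a(8)=-194076, a(9)=735804, a(10)=-2789640, a(11)=10576332, a(12)=-40097916; answer -40097916
Stage 2: A1 = -40097916; d = 4; total draws C(8,2) = 28; favorable C(4,2) = 6; P = 3/14; answer 3/14
Stage 3: A2 = 3/14; threaded value p + q = 17; r = -6; remainder = value at the root: 5*(-6)^4 - 2*(-6)^3 + 5*(-6)^2 + 2*(-6)^1 + 3 = (6480) + (432) + (180) + (-12) + (3) = 7083; answer 7083

7083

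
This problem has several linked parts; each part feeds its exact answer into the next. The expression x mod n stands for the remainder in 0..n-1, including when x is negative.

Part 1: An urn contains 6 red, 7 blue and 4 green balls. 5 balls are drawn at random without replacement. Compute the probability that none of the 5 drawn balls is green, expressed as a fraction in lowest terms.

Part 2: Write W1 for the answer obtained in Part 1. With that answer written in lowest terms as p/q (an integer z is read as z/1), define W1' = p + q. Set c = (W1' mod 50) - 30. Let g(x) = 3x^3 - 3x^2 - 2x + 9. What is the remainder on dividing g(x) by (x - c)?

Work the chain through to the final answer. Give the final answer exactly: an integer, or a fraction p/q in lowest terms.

Part 1: total draws C(17,5) = 6188; favorable C(13,5) = 1287; P = 99/476; answer 99/476
Part 2: W1 = 99/476; threaded value p + q = 575; c = -5; remainder = value at the root: 3*(-5)^3 - 3*(-5)^2 - 2*(-5)^1 + 9 = (-375) + (-75) + (10) + (9) = -431; answer -431

-431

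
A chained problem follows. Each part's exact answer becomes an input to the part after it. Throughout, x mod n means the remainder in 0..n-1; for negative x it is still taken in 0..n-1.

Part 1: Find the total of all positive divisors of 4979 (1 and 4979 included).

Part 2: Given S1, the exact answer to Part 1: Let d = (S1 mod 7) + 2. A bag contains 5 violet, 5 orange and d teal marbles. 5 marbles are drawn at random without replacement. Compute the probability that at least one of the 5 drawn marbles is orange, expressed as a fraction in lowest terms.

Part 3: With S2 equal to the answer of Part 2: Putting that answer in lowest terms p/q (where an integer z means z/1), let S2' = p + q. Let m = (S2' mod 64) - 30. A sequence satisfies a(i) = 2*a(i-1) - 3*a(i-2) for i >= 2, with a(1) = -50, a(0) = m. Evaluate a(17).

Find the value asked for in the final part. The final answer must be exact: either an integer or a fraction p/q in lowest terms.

Part 1: 4979 = 13 * 383; sigma = (1 + 13) * (1 + 383) = 14 * 384 = 5376; answer 5376
Part 2: S1 = 5376; d = 2; total draws C(12,5) = 792; complement C(7,5) = 21; favorable 792 - 21 = 771; P = 257/264; answer 257/264
Part 3: S2 = 257/264; threaded value p + q = 521; m = -21; a(2) = 2*(-50) - 3*(-21) = -37; iterating: a(2)=-37, a(3)=76, a(4)=263, a(5)=298, a(6)=-193, a(7)=-1280, a(8)=-1981, a(9)=-122, a(10)=5699, a(11)=11764, a(12)=6431, a(13)=-22430, a(14)=-64153, a(15)=-61016, a(16)=70427, a(17)=323902; answer 323902

323902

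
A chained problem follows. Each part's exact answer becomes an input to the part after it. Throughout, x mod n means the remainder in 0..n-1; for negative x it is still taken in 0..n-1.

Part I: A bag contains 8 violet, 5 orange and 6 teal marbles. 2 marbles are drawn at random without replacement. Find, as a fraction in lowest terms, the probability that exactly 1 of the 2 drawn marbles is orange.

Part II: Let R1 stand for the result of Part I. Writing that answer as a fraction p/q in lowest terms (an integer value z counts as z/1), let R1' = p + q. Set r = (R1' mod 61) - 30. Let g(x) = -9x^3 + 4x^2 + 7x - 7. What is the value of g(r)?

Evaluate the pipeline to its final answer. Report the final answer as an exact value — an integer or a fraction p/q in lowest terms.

Part I: total draws C(19,2) = 171; favorable C(5,1)*C(14,1) = 70; P = 70/171; answer 70/171
Part II: R1 = 70/171; threaded value p + q = 241; r = 28; -9*(28)^3 + 4*(28)^2 + 7*(28)^1 - 7 = (-197568) + (3136) + (196) + (-7) = -194243; answer -194243

-194243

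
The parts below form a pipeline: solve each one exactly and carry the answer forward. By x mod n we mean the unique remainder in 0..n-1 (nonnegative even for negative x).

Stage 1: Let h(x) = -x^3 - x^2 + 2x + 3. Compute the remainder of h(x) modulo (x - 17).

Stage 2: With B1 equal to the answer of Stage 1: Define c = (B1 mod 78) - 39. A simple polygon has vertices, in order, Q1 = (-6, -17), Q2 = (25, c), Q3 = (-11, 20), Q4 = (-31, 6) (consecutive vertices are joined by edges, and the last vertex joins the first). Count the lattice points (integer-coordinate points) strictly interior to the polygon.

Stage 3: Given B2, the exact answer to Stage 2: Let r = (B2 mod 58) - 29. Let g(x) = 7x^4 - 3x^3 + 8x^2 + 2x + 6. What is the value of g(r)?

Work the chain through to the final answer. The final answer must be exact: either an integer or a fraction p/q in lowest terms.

20

Stage 1: remainder = value at the root: -1*(17)^3 - 1*(17)^2 + 2*(17)^1 + 3 = (-4913) + (-289) + (34) + (3) = -5165; answer -5165
Stage 2: B1 = -5165; c = 22; cross terms: (-6*22 - 25*-17)=293, (25*20 - -11*22)=742, (-11*6 - -31*20)=554, (-31*-17 - -6*6)=563; twice the area = |2152| = 2152; area = 1076; boundary points = 1 + 2 + 2 + 1 = 6; strictly interior points = area - boundary/2 + 1 = 1074; answer 1074
Stage 3: B2 = 1074; r = 1; 7*(1)^4 - 3*(1)^3 + 8*(1)^2 + 2*(1)^1 + 6 = (7) + (-3) + (8) + (2) + (6) = 20; answer 20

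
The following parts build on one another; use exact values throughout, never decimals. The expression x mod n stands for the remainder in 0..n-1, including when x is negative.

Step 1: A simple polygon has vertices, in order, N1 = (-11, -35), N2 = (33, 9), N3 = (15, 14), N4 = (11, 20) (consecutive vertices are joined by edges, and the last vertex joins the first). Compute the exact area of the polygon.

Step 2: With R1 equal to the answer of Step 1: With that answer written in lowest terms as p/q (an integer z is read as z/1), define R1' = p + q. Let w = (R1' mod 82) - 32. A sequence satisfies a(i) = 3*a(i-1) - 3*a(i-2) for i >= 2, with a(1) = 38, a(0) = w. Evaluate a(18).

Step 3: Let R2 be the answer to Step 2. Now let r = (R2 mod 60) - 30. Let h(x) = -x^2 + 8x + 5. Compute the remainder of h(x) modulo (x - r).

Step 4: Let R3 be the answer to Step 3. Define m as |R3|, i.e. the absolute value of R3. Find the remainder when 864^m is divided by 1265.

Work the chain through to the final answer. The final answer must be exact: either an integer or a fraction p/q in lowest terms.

Step 1: cross terms: (-11*9 - 33*-35)=1056, (33*14 - 15*9)=327, (15*20 - 11*14)=146, (11*-35 - -11*20)=-165; twice the area = |1364| = 1364; area = 682; answer 682
Step 2: R1 = 682; threaded value p + q = 683; w = -5; a(2) = 3*(38) - 3*(-5) = 129; iterating: a(2)=129, a(3)=273, a(4)=432, a(5)=477, a(6)=135, a(7)=-1026, a(8)=-3483, a(9)=-7371, a(10)=-11664, a(11)=-12879, a(12)=-3645, a(13)=27702, a(14)=94041, a(15)=199017, a(16)=314928, a(17)=347733, a(18)=98415; answer 98415
Step 3: R2 = 98415; r = -15; remainder = value at the root: -1*(-15)^2 + 8*(-15)^1 + 5 = (-225) + (-120) + (5) = -340; answer -340
Step 4: R3 = -340; m = 340; squarings mod 1265: 864^1=864, 864^2=146, 864^4=1076, 864^8=301, 864^16=786, 864^32=476, 864^64=141, 864^128=906, 864^256=1116; 864^340 = 864^4 * 864^16 * 864^64 * 864^256 = 936 (mod 1265); answer 936

936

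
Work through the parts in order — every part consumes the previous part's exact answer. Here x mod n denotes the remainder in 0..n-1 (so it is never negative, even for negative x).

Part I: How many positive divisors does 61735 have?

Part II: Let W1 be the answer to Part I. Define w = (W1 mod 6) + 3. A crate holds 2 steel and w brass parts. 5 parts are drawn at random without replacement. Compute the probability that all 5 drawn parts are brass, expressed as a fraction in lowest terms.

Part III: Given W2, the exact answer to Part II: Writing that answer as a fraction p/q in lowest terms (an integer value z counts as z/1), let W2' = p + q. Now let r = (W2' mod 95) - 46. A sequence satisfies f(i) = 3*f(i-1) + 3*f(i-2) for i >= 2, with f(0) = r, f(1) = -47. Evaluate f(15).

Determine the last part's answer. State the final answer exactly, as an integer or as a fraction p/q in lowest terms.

-8165962755

Part I: 61735 = 5 * 12347; number of divisors = (1+1) * (1+1) = 4; answer 4
Part II: W1 = 4; w = 7; total draws C(9,5) = 126; favorable C(7,5) = 21; P = 1/6; answer 1/6
Part III: W2 = 1/6; threaded value p + q = 7; r = -39; f(2) = 3*(-47) + 3*(-39) = -258; iterating: f(2)=-258, f(3)=-915, f(4)=-3519, f(5)=-13302, f(6)=-50463, f(7)=-191295, f(8)=-725274, f(9)=-2749707, f(10)=-10424943, f(11)=-39523950, f(12)=-149846679, f(13)=-568111887, f(14)=-2153875698, f(15)=-8165962755; answer -8165962755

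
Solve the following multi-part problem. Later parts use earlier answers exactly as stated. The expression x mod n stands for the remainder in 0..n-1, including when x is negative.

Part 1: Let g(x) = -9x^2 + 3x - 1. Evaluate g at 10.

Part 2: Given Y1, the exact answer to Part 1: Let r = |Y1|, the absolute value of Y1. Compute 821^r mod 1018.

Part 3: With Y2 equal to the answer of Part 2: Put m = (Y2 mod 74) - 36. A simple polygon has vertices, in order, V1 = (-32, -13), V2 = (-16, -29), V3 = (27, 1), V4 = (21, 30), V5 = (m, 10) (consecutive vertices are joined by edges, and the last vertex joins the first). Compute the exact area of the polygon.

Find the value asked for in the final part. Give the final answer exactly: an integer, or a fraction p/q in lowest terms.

Part 1: -9*(10)^2 + 3*(10)^1 - 1 = (-900) + (30) + (-1) = -871; answer -871
Part 2: Y1 = -871; r = 871; squarings mod 1018: 821^1=821, 821^2=125, 821^4=355, 821^8=811, 821^16=93, 821^32=505, 821^64=525, 821^128=765, 821^256=893, 821^512=355; 821^871 = 821^1 * 821^2 * 821^4 * 821^32 * 821^64 * 821^256 * 821^512 = 283 (mod 1018); answer 283
Part 3: Y2 = 283; m = 25; cross terms: (-32*-29 - -16*-13)=720, (-16*1 - 27*-29)=767, (27*30 - 21*1)=789, (21*10 - 25*30)=-540, (25*-13 - -32*10)=-5; twice the area = |1731| = 1731; area = 1731/2; answer 1731/2

1731/2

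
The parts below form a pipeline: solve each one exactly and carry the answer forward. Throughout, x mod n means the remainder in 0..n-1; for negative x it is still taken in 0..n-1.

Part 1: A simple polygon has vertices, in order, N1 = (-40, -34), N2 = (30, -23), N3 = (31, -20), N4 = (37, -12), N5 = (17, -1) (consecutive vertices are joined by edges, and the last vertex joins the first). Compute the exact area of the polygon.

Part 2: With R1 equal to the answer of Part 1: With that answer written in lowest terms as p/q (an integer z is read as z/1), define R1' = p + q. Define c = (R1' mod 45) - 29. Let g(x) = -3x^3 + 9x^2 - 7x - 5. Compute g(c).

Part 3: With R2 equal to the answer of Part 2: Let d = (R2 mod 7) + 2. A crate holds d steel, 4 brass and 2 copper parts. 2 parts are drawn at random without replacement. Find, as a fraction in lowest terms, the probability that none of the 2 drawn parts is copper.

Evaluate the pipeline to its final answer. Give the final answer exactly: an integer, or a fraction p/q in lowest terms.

Part 1: cross terms: (-40*-23 - 30*-34)=1940, (30*-20 - 31*-23)=113, (31*-12 - 37*-20)=368, (37*-1 - 17*-12)=167, (17*-34 - -40*-1)=-618; twice the area = |1970| = 1970; area = 985; answer 985
Part 2: R1 = 985; threaded value p + q = 986; c = 12; -3*(12)^3 + 9*(12)^2 - 7*(12)^1 - 5 = (-5184) + (1296) + (-84) + (-5) = -3977; answer -3977
Part 3: R2 = -3977; d = 8; total draws C(14,2) = 91; favorable C(12,2) = 66; P = 66/91; answer 66/91

66/91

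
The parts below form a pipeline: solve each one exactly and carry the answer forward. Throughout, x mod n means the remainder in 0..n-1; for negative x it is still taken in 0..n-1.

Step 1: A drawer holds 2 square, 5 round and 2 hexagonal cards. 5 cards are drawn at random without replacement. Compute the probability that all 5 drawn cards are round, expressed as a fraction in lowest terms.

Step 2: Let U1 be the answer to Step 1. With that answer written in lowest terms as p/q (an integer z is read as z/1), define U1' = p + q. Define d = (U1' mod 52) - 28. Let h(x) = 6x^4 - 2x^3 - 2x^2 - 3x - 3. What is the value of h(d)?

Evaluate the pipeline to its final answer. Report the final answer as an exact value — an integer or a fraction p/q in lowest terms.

Step 1: total draws C(9,5) = 126; favorable C(5,5) = 1; P = 1/126; answer 1/126
Step 2: U1 = 1/126; threaded value p + q = 127; d = -5; 6*(-5)^4 - 2*(-5)^3 - 2*(-5)^2 - 3*(-5)^1 - 3 = (3750) + (250) + (-50) + (15) + (-3) = 3962; answer 3962

3962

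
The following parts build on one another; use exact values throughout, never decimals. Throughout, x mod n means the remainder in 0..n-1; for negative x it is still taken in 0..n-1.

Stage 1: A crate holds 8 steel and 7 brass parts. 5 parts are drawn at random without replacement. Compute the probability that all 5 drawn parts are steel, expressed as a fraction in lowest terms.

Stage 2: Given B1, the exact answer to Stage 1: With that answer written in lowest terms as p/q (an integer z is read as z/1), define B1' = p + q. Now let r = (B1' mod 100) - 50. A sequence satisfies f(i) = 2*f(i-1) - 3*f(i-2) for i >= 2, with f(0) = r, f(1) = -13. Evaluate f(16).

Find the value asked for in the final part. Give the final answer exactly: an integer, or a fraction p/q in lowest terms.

77779

Stage 1: total draws C(15,5) = 3003; favorable C(8,5) = 56; P = 8/429; answer 8/429
Stage 2: B1 = 8/429; threaded value p + q = 437; r = -13; f(2) = 2*(-13) - 3*(-13) = 13; iterating: f(2)=13, f(3)=65, f(4)=91, f(5)=-13, f(6)=-299, f(7)=-559, f(8)=-221, f(9)=1235, f(10)=3133, f(11)=2561, f(12)=-4277, f(13)=-16237, f(14)=-19643, f(15)=9425, f(16)=77779; answer 77779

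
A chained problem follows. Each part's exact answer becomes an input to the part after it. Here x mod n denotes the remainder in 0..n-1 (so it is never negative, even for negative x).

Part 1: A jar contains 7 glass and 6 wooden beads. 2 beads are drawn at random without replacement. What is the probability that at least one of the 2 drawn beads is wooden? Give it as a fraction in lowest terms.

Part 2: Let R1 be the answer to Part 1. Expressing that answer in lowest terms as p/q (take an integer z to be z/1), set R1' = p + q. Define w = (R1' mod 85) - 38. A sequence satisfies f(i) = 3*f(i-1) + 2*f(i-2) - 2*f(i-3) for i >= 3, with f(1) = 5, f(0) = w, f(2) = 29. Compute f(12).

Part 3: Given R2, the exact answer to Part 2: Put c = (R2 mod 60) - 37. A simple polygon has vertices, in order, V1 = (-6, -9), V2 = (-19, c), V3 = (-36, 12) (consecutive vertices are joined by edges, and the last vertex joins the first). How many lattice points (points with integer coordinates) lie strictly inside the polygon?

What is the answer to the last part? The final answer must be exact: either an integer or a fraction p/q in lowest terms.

Part 1: total draws C(13,2) = 78; complement C(7,2) = 21; favorable 78 - 21 = 57; P = 19/26; answer 19/26
Part 2: R1 = 19/26; threaded value p + q = 45; w = 7; f(3) = 3*(29) + 2*(5) - 2*(7) = 83; iterating: f(3)=83, f(4)=297, f(5)=999, f(6)=3425, f(7)=11679, f(8)=39889, f(9)=136175, f(10)=464945, f(11)=1587407, f(12)=5419761; answer 5419761
Part 3: R2 = 5419761; c = -16; cross terms: (-6*-16 - -19*-9)=-75, (-19*12 - -36*-16)=-804, (-36*-9 - -6*12)=396; twice the area = |-483| = 483; area = 483/2; boundary points = 1 + 1 + 3 = 5; strictly interior points = area - boundary/2 + 1 = 240; answer 240

240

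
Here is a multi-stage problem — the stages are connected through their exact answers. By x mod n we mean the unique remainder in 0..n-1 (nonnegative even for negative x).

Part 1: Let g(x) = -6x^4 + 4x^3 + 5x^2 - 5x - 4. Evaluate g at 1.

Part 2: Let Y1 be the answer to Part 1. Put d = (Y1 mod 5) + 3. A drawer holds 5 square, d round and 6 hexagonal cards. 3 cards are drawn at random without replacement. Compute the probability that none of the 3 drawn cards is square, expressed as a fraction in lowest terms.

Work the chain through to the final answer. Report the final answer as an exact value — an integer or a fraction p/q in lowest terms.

143/408

Part 1: -6*(1)^4 + 4*(1)^3 + 5*(1)^2 - 5*(1)^1 - 4 = (-6) + (4) + (5) + (-5) + (-4) = -6; answer -6
Part 2: Y1 = -6; d = 7; total draws C(18,3) = 816; favorable C(13,3) = 286; P = 143/408; answer 143/408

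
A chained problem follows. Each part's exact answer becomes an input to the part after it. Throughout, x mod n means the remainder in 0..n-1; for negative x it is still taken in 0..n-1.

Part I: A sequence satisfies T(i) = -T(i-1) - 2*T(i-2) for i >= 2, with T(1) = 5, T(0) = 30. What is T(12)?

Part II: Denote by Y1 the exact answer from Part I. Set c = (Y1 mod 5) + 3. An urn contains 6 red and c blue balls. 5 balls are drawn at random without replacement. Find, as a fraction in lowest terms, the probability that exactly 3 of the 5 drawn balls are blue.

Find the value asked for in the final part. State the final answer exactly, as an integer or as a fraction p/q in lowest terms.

5/42

Part I: T(2) = -1*(5) - 2*(30) = -65; iterating: T(2)=-65, T(3)=55, T(4)=75, T(5)=-185, T(6)=35, T(7)=335, T(8)=-405, T(9)=-265, T(10)=1075, T(11)=-545, T(12)=-1605; answer -1605
Part II: Y1 = -1605; c = 3; total draws C(9,5) = 126; favorable C(3,3)*C(6,2) = 15; P = 5/42; answer 5/42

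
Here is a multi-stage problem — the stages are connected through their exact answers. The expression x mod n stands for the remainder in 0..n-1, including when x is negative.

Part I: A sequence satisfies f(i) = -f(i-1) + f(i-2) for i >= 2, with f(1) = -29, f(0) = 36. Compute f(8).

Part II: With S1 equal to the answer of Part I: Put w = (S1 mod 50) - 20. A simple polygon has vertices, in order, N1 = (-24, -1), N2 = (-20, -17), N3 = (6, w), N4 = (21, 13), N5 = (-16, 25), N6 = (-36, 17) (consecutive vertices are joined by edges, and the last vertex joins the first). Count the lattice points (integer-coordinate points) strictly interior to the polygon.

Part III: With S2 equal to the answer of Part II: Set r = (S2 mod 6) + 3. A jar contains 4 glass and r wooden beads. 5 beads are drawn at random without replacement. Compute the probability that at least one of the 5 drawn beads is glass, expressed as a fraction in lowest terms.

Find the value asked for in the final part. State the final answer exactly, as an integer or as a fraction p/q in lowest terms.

125/126

Part I: f(2) = -1*(-29) + 1*(36) = 65; iterating: f(2)=65, f(3)=-94, f(4)=159, f(5)=-253, f(6)=412, f(7)=-665, f(8)=1077; answer 1077
Part II: S1 = 1077; w = 7; cross terms: (-24*-17 - -20*-1)=388, (-20*7 - 6*-17)=-38, (6*13 - 21*7)=-69, (21*25 - -16*13)=733, (-16*17 - -36*25)=628, (-36*-1 - -24*17)=444; twice the area = |2086| = 2086; area = 1043; boundary points = 4 + 2 + 3 + 1 + 4 + 6 = 20; strictly interior points = area - boundary/2 + 1 = 1034; answer 1034
Part III: S2 = 1034; r = 5; total draws C(9,5) = 126; complement C(5,5) = 1; favorable 126 - 1 = 125; P = 125/126; answer 125/126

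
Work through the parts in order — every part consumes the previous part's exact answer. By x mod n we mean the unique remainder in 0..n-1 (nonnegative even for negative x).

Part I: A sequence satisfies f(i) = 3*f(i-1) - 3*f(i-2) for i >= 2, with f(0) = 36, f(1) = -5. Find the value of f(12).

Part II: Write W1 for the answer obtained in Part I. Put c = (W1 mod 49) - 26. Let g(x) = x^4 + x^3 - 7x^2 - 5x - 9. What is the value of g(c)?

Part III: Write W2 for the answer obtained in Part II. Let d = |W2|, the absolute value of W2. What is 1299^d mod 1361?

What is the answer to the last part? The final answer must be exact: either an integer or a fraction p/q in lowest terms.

23

Part I: f(2) = 3*(-5) - 3*(36) = -123; iterating: f(2)=-123, f(3)=-354, f(4)=-693, f(5)=-1017, f(6)=-972, f(7)=135, f(8)=3321, f(9)=9558, f(10)=18711, f(11)=27459, f(12)=26244; answer 26244
Part II: W1 = 26244; c = 3; 1*(3)^4 + 1*(3)^3 - 7*(3)^2 - 5*(3)^1 - 9 = (81) + (27) + (-63) + (-15) + (-9) = 21; answer 21
Part III: W2 = 21; d = 21; squarings mod 1361: 1299^1=1299, 1299^2=1122, 1299^4=1320, 1299^8=320, 1299^16=325; 1299^21 = 1299^1 * 1299^4 * 1299^16 = 23 (mod 1361); answer 23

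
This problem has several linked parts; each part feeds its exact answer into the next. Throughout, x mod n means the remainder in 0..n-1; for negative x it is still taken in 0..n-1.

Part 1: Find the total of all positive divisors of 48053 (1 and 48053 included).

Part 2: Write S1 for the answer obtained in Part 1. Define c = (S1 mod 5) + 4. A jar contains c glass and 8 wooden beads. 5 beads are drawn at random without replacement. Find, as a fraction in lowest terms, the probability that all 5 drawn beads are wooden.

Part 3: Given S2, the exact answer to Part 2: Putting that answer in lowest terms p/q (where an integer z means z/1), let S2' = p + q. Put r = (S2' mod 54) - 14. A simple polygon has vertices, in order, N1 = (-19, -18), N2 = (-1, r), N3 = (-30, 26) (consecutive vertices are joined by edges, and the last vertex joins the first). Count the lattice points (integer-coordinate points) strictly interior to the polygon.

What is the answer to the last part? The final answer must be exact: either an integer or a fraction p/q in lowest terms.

698

Part 1: 48053 = 29 * 1657; sigma = (1 + 29) * (1 + 1657) = 30 * 1658 = 49740; answer 49740
Part 2: S1 = 49740; c = 4; total draws C(12,5) = 792; favorable C(8,5) = 56; P = 7/99; answer 7/99
Part 3: S2 = 7/99; threaded value p + q = 106; r = 38; cross terms: (-19*38 - -1*-18)=-740, (-1*26 - -30*38)=1114, (-30*-18 - -19*26)=1034; twice the area = |1408| = 1408; area = 704; boundary points = 2 + 1 + 11 = 14; strictly interior points = area - boundary/2 + 1 = 698; answer 698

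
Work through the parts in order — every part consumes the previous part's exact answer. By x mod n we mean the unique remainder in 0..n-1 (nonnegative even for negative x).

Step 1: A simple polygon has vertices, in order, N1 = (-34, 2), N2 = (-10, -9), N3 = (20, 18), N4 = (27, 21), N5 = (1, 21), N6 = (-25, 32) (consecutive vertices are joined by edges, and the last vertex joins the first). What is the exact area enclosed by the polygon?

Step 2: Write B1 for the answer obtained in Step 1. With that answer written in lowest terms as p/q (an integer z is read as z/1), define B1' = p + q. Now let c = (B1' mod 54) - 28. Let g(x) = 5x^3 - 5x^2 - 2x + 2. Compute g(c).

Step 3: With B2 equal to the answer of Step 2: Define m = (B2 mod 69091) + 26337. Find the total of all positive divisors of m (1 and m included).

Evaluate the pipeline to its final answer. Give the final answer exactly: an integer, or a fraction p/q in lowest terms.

Step 1: cross terms: (-34*-9 - -10*2)=326, (-10*18 - 20*-9)=0, (20*21 - 27*18)=-66, (27*21 - 1*21)=546, (1*32 - -25*21)=557, (-25*2 - -34*32)=1038; twice the area = |2401| = 2401; area = 2401/2; answer 2401/2
Step 2: B1 = 2401/2; threaded value p + q = 2403; c = -1; 5*(-1)^3 - 5*(-1)^2 - 2*(-1)^1 + 2 = (-5) + (-5) + (2) + (2) = -6; answer -6
Step 3: B2 = -6; m = 95422; 95422 = 2 * 47711; sigma = (1 + 2) * (1 + 47711) = 3 * 47712 = 143136; answer 143136

143136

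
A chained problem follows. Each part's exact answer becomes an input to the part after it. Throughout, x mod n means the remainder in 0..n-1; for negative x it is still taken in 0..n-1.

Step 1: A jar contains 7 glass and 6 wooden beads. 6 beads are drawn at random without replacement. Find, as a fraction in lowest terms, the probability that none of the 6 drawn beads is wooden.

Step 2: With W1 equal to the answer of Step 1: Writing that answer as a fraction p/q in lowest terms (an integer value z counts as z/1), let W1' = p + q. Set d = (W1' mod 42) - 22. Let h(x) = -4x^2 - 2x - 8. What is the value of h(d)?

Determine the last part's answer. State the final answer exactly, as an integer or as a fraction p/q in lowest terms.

Step 1: total draws C(13,6) = 1716; favorable C(7,6) = 7; P = 7/1716; answer 7/1716
Step 2: W1 = 7/1716; threaded value p + q = 1723; d = -21; -4*(-21)^2 - 2*(-21)^1 - 8 = (-1764) + (42) + (-8) = -1730; answer -1730

-1730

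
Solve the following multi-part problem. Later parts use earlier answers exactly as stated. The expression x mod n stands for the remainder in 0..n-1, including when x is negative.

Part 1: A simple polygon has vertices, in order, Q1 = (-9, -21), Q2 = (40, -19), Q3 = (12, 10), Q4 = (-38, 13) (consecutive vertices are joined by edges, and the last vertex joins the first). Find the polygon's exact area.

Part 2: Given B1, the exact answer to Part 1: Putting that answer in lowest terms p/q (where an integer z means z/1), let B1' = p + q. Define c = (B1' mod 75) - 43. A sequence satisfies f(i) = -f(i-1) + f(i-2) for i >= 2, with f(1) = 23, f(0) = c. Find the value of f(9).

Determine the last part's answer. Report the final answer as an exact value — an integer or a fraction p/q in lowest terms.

Part 1: cross terms: (-9*-19 - 40*-21)=1011, (40*10 - 12*-19)=628, (12*13 - -38*10)=536, (-38*-21 - -9*13)=915; twice the area = |3090| = 3090; area = 1545; answer 1545
Part 2: B1 = 1545; threaded value p + q = 1546; c = 3; f(2) = -1*(23) + 1*(3) = -20; iterating: f(2)=-20, f(3)=43, f(4)=-63, f(5)=106, f(6)=-169, f(7)=275, f(8)=-444, f(9)=719; answer 719

719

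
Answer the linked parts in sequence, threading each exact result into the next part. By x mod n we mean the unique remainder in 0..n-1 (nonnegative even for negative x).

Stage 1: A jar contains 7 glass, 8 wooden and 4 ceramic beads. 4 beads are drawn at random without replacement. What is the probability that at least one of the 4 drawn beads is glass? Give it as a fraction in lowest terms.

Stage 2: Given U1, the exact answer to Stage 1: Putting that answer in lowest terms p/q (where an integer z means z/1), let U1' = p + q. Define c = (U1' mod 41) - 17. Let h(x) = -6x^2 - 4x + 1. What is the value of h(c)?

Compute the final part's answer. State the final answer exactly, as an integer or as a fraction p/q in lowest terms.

Stage 1: total draws C(19,4) = 3876; complement C(12,4) = 495; favorable 3876 - 495 = 3381; P = 1127/1292; answer 1127/1292
Stage 2: U1 = 1127/1292; threaded value p + q = 2419; c = -17; -6*(-17)^2 - 4*(-17)^1 + 1 = (-1734) + (68) + (1) = -1665; answer -1665

-1665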